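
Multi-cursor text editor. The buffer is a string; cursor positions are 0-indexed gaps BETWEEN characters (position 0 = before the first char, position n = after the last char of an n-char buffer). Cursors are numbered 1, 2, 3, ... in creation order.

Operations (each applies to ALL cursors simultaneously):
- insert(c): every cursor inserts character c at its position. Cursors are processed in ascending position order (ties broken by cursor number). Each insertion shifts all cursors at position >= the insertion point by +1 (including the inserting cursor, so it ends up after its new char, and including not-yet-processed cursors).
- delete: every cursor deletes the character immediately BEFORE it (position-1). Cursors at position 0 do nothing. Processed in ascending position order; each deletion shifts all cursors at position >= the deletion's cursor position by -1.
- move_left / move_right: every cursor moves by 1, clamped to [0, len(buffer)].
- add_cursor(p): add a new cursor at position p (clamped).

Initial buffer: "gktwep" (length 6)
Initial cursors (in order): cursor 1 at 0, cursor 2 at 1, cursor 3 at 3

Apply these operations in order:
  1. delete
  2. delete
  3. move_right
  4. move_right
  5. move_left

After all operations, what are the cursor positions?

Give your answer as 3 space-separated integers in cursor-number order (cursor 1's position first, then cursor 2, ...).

Answer: 1 1 1

Derivation:
After op 1 (delete): buffer="kwep" (len 4), cursors c1@0 c2@0 c3@1, authorship ....
After op 2 (delete): buffer="wep" (len 3), cursors c1@0 c2@0 c3@0, authorship ...
After op 3 (move_right): buffer="wep" (len 3), cursors c1@1 c2@1 c3@1, authorship ...
After op 4 (move_right): buffer="wep" (len 3), cursors c1@2 c2@2 c3@2, authorship ...
After op 5 (move_left): buffer="wep" (len 3), cursors c1@1 c2@1 c3@1, authorship ...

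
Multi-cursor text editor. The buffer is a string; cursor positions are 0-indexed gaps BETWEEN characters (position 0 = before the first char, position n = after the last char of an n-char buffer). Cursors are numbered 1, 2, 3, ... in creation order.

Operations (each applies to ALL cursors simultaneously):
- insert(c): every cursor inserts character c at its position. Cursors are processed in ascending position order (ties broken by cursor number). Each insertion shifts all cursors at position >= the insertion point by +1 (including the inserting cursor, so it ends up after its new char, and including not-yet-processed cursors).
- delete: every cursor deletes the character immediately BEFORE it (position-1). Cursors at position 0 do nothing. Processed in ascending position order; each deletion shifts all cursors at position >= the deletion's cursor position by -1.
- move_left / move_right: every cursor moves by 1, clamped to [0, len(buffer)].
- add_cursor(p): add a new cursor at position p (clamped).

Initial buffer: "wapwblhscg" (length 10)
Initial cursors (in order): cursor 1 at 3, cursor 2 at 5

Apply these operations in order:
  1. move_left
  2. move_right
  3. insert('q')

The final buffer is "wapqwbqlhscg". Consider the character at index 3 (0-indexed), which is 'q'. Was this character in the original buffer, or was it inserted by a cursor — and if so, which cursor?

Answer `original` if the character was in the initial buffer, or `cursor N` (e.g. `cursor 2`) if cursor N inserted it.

Answer: cursor 1

Derivation:
After op 1 (move_left): buffer="wapwblhscg" (len 10), cursors c1@2 c2@4, authorship ..........
After op 2 (move_right): buffer="wapwblhscg" (len 10), cursors c1@3 c2@5, authorship ..........
After op 3 (insert('q')): buffer="wapqwbqlhscg" (len 12), cursors c1@4 c2@7, authorship ...1..2.....
Authorship (.=original, N=cursor N): . . . 1 . . 2 . . . . .
Index 3: author = 1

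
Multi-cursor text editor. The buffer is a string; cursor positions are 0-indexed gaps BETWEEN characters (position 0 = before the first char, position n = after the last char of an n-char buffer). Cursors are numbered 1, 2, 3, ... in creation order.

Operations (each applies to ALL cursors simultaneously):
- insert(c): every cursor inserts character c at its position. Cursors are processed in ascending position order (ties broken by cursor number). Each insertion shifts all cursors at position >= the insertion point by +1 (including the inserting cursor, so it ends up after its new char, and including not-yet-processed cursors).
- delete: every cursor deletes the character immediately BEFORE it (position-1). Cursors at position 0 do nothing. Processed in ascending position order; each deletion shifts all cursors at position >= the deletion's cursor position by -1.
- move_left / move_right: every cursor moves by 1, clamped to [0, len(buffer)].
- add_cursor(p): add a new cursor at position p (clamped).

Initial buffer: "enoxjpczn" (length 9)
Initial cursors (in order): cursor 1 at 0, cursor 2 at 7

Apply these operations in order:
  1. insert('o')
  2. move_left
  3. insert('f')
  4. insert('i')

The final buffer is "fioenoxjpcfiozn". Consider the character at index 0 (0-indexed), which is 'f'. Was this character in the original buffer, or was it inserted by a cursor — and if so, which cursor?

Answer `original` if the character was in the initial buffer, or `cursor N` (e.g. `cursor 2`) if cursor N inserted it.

After op 1 (insert('o')): buffer="oenoxjpcozn" (len 11), cursors c1@1 c2@9, authorship 1.......2..
After op 2 (move_left): buffer="oenoxjpcozn" (len 11), cursors c1@0 c2@8, authorship 1.......2..
After op 3 (insert('f')): buffer="foenoxjpcfozn" (len 13), cursors c1@1 c2@10, authorship 11.......22..
After op 4 (insert('i')): buffer="fioenoxjpcfiozn" (len 15), cursors c1@2 c2@12, authorship 111.......222..
Authorship (.=original, N=cursor N): 1 1 1 . . . . . . . 2 2 2 . .
Index 0: author = 1

Answer: cursor 1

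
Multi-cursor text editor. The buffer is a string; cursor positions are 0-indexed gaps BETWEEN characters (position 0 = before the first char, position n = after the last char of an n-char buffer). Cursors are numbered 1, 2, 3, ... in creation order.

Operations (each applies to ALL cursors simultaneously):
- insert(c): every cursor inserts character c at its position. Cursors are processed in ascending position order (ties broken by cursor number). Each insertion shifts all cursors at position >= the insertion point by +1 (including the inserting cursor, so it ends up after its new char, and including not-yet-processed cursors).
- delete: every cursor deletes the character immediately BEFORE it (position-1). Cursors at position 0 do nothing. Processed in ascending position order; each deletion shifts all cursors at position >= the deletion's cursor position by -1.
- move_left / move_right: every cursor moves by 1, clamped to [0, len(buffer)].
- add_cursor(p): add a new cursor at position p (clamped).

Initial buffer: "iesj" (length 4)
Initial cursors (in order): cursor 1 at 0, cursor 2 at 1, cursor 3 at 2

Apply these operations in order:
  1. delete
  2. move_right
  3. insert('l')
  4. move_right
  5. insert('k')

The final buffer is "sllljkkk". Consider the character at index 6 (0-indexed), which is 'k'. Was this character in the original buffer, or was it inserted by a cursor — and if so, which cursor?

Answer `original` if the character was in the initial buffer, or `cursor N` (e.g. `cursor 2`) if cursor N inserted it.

Answer: cursor 2

Derivation:
After op 1 (delete): buffer="sj" (len 2), cursors c1@0 c2@0 c3@0, authorship ..
After op 2 (move_right): buffer="sj" (len 2), cursors c1@1 c2@1 c3@1, authorship ..
After op 3 (insert('l')): buffer="slllj" (len 5), cursors c1@4 c2@4 c3@4, authorship .123.
After op 4 (move_right): buffer="slllj" (len 5), cursors c1@5 c2@5 c3@5, authorship .123.
After op 5 (insert('k')): buffer="sllljkkk" (len 8), cursors c1@8 c2@8 c3@8, authorship .123.123
Authorship (.=original, N=cursor N): . 1 2 3 . 1 2 3
Index 6: author = 2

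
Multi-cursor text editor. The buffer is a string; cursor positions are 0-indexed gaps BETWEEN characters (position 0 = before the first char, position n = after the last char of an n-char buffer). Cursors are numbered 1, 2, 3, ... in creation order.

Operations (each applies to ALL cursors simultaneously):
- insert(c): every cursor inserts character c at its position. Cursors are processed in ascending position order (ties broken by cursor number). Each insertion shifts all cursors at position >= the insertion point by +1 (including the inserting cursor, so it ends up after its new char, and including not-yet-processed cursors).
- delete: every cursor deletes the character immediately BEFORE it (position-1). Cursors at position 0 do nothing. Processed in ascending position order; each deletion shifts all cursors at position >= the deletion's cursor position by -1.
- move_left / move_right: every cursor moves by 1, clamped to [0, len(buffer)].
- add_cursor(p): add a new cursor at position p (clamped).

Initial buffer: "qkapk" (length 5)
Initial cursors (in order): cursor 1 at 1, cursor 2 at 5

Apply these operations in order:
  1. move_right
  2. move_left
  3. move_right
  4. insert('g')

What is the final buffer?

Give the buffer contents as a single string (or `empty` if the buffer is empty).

After op 1 (move_right): buffer="qkapk" (len 5), cursors c1@2 c2@5, authorship .....
After op 2 (move_left): buffer="qkapk" (len 5), cursors c1@1 c2@4, authorship .....
After op 3 (move_right): buffer="qkapk" (len 5), cursors c1@2 c2@5, authorship .....
After op 4 (insert('g')): buffer="qkgapkg" (len 7), cursors c1@3 c2@7, authorship ..1...2

Answer: qkgapkg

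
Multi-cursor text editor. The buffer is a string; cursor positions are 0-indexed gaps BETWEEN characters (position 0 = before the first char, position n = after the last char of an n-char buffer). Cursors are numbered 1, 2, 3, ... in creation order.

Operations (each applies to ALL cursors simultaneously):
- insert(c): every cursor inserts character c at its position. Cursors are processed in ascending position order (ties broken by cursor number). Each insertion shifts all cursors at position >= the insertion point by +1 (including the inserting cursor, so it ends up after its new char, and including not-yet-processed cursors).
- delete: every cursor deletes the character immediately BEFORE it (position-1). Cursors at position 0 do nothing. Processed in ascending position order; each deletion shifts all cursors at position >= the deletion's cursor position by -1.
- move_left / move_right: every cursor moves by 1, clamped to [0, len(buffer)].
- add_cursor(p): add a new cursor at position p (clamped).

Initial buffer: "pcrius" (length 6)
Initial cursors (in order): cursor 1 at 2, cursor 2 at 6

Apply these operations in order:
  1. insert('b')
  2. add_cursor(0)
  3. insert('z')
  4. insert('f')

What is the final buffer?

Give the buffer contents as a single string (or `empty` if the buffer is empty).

After op 1 (insert('b')): buffer="pcbriusb" (len 8), cursors c1@3 c2@8, authorship ..1....2
After op 2 (add_cursor(0)): buffer="pcbriusb" (len 8), cursors c3@0 c1@3 c2@8, authorship ..1....2
After op 3 (insert('z')): buffer="zpcbzriusbz" (len 11), cursors c3@1 c1@5 c2@11, authorship 3..11....22
After op 4 (insert('f')): buffer="zfpcbzfriusbzf" (len 14), cursors c3@2 c1@7 c2@14, authorship 33..111....222

Answer: zfpcbzfriusbzf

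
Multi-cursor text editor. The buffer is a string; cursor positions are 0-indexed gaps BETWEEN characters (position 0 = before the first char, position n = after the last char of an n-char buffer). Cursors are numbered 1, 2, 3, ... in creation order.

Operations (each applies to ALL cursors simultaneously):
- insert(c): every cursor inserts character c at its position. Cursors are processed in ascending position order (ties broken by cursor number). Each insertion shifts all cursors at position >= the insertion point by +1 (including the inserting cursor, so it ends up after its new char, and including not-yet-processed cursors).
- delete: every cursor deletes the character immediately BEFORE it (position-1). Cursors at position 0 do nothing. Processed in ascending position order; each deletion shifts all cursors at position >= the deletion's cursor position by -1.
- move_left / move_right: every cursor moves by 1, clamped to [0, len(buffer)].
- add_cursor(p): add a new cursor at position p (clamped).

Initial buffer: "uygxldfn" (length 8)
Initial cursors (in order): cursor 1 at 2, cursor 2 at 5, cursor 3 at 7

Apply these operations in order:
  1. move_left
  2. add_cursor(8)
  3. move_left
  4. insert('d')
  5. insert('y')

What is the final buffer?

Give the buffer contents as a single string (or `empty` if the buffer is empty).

Answer: dyuygdyxldydfdyn

Derivation:
After op 1 (move_left): buffer="uygxldfn" (len 8), cursors c1@1 c2@4 c3@6, authorship ........
After op 2 (add_cursor(8)): buffer="uygxldfn" (len 8), cursors c1@1 c2@4 c3@6 c4@8, authorship ........
After op 3 (move_left): buffer="uygxldfn" (len 8), cursors c1@0 c2@3 c3@5 c4@7, authorship ........
After op 4 (insert('d')): buffer="duygdxlddfdn" (len 12), cursors c1@1 c2@5 c3@8 c4@11, authorship 1...2..3..4.
After op 5 (insert('y')): buffer="dyuygdyxldydfdyn" (len 16), cursors c1@2 c2@7 c3@11 c4@15, authorship 11...22..33..44.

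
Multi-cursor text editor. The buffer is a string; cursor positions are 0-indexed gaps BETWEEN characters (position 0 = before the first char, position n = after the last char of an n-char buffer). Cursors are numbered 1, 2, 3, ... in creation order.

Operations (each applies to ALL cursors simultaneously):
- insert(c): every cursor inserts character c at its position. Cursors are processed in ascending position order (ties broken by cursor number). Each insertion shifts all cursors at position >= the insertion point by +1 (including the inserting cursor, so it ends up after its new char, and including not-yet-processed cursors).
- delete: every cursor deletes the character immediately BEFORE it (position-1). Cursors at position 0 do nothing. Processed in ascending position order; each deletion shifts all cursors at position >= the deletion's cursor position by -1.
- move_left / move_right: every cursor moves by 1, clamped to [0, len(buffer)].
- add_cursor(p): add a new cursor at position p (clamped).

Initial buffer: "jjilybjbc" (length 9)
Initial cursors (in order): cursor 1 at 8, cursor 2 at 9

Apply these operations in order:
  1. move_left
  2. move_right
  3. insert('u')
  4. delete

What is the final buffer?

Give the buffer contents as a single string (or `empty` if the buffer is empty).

After op 1 (move_left): buffer="jjilybjbc" (len 9), cursors c1@7 c2@8, authorship .........
After op 2 (move_right): buffer="jjilybjbc" (len 9), cursors c1@8 c2@9, authorship .........
After op 3 (insert('u')): buffer="jjilybjbucu" (len 11), cursors c1@9 c2@11, authorship ........1.2
After op 4 (delete): buffer="jjilybjbc" (len 9), cursors c1@8 c2@9, authorship .........

Answer: jjilybjbc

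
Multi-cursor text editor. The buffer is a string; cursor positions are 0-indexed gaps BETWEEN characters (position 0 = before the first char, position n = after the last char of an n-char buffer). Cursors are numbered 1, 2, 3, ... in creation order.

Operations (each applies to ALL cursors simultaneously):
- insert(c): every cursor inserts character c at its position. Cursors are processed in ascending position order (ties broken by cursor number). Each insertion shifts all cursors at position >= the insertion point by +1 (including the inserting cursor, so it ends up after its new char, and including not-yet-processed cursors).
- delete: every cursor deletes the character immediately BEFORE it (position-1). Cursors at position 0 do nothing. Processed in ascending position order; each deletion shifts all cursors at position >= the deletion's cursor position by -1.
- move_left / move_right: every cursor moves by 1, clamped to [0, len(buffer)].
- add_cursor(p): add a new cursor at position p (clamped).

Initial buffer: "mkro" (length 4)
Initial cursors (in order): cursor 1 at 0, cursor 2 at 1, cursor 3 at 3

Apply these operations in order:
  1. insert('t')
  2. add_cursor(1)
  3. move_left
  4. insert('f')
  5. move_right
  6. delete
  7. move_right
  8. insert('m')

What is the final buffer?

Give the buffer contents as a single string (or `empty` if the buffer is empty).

After op 1 (insert('t')): buffer="tmtkrto" (len 7), cursors c1@1 c2@3 c3@6, authorship 1.2..3.
After op 2 (add_cursor(1)): buffer="tmtkrto" (len 7), cursors c1@1 c4@1 c2@3 c3@6, authorship 1.2..3.
After op 3 (move_left): buffer="tmtkrto" (len 7), cursors c1@0 c4@0 c2@2 c3@5, authorship 1.2..3.
After op 4 (insert('f')): buffer="fftmftkrfto" (len 11), cursors c1@2 c4@2 c2@5 c3@9, authorship 141.22..33.
After op 5 (move_right): buffer="fftmftkrfto" (len 11), cursors c1@3 c4@3 c2@6 c3@10, authorship 141.22..33.
After op 6 (delete): buffer="fmfkrfo" (len 7), cursors c1@1 c4@1 c2@3 c3@6, authorship 1.2..3.
After op 7 (move_right): buffer="fmfkrfo" (len 7), cursors c1@2 c4@2 c2@4 c3@7, authorship 1.2..3.
After op 8 (insert('m')): buffer="fmmmfkmrfom" (len 11), cursors c1@4 c4@4 c2@7 c3@11, authorship 1.142.2.3.3

Answer: fmmmfkmrfom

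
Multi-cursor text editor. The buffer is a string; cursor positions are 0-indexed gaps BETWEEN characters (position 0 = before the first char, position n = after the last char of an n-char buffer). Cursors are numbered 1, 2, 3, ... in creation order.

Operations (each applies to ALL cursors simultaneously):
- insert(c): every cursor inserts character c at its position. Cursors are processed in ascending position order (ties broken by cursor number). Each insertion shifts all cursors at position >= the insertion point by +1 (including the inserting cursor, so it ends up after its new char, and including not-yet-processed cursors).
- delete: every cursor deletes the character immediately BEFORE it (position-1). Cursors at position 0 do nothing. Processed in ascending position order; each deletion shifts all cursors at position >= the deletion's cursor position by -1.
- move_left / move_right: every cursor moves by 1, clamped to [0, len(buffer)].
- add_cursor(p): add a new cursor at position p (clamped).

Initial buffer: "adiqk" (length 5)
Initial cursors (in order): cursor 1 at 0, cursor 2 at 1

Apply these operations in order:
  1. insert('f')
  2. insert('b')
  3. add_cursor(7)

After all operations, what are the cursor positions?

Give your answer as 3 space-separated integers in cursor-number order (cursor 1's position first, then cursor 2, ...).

After op 1 (insert('f')): buffer="fafdiqk" (len 7), cursors c1@1 c2@3, authorship 1.2....
After op 2 (insert('b')): buffer="fbafbdiqk" (len 9), cursors c1@2 c2@5, authorship 11.22....
After op 3 (add_cursor(7)): buffer="fbafbdiqk" (len 9), cursors c1@2 c2@5 c3@7, authorship 11.22....

Answer: 2 5 7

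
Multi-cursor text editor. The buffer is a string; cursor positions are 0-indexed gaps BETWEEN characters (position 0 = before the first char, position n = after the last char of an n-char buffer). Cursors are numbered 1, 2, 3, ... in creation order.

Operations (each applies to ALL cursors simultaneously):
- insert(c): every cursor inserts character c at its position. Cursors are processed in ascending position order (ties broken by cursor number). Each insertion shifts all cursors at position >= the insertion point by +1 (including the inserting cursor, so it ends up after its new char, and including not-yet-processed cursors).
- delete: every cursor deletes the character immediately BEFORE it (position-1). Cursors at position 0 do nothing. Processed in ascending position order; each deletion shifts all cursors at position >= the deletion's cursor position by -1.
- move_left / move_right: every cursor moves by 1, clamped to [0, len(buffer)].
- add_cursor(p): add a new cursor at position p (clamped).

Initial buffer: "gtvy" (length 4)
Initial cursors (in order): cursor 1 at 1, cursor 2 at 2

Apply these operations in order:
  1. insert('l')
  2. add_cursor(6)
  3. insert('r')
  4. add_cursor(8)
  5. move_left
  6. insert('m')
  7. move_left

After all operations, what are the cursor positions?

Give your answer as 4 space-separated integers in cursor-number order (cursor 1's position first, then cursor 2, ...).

After op 1 (insert('l')): buffer="gltlvy" (len 6), cursors c1@2 c2@4, authorship .1.2..
After op 2 (add_cursor(6)): buffer="gltlvy" (len 6), cursors c1@2 c2@4 c3@6, authorship .1.2..
After op 3 (insert('r')): buffer="glrtlrvyr" (len 9), cursors c1@3 c2@6 c3@9, authorship .11.22..3
After op 4 (add_cursor(8)): buffer="glrtlrvyr" (len 9), cursors c1@3 c2@6 c4@8 c3@9, authorship .11.22..3
After op 5 (move_left): buffer="glrtlrvyr" (len 9), cursors c1@2 c2@5 c4@7 c3@8, authorship .11.22..3
After op 6 (insert('m')): buffer="glmrtlmrvmymr" (len 13), cursors c1@3 c2@7 c4@10 c3@12, authorship .111.222.4.33
After op 7 (move_left): buffer="glmrtlmrvmymr" (len 13), cursors c1@2 c2@6 c4@9 c3@11, authorship .111.222.4.33

Answer: 2 6 11 9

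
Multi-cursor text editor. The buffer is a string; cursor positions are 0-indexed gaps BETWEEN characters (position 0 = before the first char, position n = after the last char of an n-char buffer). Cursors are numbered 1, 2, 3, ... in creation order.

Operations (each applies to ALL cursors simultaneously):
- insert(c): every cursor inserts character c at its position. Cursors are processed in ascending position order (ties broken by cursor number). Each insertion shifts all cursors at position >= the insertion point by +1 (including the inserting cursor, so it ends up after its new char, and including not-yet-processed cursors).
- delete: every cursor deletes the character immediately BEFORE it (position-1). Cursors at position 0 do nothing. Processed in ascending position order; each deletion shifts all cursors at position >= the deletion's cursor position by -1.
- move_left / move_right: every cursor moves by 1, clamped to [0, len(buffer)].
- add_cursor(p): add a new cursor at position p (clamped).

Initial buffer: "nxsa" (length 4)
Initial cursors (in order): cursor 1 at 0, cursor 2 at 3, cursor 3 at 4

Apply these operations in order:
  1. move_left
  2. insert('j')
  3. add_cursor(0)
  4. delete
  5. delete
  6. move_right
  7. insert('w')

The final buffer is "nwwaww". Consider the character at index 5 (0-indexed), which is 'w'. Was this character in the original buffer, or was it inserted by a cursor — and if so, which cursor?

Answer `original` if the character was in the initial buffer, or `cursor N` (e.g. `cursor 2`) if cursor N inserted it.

After op 1 (move_left): buffer="nxsa" (len 4), cursors c1@0 c2@2 c3@3, authorship ....
After op 2 (insert('j')): buffer="jnxjsja" (len 7), cursors c1@1 c2@4 c3@6, authorship 1..2.3.
After op 3 (add_cursor(0)): buffer="jnxjsja" (len 7), cursors c4@0 c1@1 c2@4 c3@6, authorship 1..2.3.
After op 4 (delete): buffer="nxsa" (len 4), cursors c1@0 c4@0 c2@2 c3@3, authorship ....
After op 5 (delete): buffer="na" (len 2), cursors c1@0 c4@0 c2@1 c3@1, authorship ..
After op 6 (move_right): buffer="na" (len 2), cursors c1@1 c4@1 c2@2 c3@2, authorship ..
After op 7 (insert('w')): buffer="nwwaww" (len 6), cursors c1@3 c4@3 c2@6 c3@6, authorship .14.23
Authorship (.=original, N=cursor N): . 1 4 . 2 3
Index 5: author = 3

Answer: cursor 3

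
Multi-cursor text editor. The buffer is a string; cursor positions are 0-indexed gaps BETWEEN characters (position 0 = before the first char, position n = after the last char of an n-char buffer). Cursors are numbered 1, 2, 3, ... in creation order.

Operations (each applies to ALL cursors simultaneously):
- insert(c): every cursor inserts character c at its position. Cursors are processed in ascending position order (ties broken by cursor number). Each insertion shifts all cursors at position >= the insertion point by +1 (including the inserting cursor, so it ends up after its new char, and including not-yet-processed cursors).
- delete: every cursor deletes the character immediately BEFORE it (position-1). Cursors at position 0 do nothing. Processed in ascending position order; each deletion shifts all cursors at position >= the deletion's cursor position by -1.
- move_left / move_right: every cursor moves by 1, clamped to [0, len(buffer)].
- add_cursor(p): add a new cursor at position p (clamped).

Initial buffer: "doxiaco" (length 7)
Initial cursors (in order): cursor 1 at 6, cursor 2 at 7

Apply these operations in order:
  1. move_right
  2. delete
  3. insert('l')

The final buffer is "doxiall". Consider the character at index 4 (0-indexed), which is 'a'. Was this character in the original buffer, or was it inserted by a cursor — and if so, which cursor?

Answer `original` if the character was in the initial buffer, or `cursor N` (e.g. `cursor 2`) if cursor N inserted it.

Answer: original

Derivation:
After op 1 (move_right): buffer="doxiaco" (len 7), cursors c1@7 c2@7, authorship .......
After op 2 (delete): buffer="doxia" (len 5), cursors c1@5 c2@5, authorship .....
After op 3 (insert('l')): buffer="doxiall" (len 7), cursors c1@7 c2@7, authorship .....12
Authorship (.=original, N=cursor N): . . . . . 1 2
Index 4: author = original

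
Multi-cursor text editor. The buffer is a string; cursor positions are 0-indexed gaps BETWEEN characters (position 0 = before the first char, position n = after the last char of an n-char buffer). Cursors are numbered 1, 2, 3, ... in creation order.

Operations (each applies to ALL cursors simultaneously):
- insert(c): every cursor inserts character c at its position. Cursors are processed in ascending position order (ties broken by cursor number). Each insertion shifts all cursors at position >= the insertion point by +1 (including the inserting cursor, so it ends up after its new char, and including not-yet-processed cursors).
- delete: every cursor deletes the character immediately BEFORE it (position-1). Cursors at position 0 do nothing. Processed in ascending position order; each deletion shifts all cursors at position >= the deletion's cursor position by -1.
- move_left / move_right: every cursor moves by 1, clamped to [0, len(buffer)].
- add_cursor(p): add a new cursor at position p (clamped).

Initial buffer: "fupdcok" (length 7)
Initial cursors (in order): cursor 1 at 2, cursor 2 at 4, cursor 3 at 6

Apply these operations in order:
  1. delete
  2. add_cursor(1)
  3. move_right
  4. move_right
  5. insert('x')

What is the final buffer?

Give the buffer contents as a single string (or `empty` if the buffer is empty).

After op 1 (delete): buffer="fpck" (len 4), cursors c1@1 c2@2 c3@3, authorship ....
After op 2 (add_cursor(1)): buffer="fpck" (len 4), cursors c1@1 c4@1 c2@2 c3@3, authorship ....
After op 3 (move_right): buffer="fpck" (len 4), cursors c1@2 c4@2 c2@3 c3@4, authorship ....
After op 4 (move_right): buffer="fpck" (len 4), cursors c1@3 c4@3 c2@4 c3@4, authorship ....
After op 5 (insert('x')): buffer="fpcxxkxx" (len 8), cursors c1@5 c4@5 c2@8 c3@8, authorship ...14.23

Answer: fpcxxkxx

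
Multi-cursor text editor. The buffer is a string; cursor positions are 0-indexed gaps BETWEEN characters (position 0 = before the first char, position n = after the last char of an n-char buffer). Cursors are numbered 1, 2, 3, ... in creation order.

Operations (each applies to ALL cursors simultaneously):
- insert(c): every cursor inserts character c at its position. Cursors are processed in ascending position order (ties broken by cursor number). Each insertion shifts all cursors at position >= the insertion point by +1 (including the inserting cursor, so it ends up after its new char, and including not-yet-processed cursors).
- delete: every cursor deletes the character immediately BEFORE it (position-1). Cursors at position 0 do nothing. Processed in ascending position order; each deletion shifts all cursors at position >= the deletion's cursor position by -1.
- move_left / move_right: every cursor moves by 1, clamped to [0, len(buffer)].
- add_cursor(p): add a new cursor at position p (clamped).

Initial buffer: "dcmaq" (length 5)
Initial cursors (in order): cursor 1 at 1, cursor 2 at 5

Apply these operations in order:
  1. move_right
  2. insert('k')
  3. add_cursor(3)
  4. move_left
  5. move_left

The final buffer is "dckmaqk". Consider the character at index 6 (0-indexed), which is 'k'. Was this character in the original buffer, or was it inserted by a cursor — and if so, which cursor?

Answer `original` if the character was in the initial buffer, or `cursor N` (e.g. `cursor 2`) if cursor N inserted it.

After op 1 (move_right): buffer="dcmaq" (len 5), cursors c1@2 c2@5, authorship .....
After op 2 (insert('k')): buffer="dckmaqk" (len 7), cursors c1@3 c2@7, authorship ..1...2
After op 3 (add_cursor(3)): buffer="dckmaqk" (len 7), cursors c1@3 c3@3 c2@7, authorship ..1...2
After op 4 (move_left): buffer="dckmaqk" (len 7), cursors c1@2 c3@2 c2@6, authorship ..1...2
After op 5 (move_left): buffer="dckmaqk" (len 7), cursors c1@1 c3@1 c2@5, authorship ..1...2
Authorship (.=original, N=cursor N): . . 1 . . . 2
Index 6: author = 2

Answer: cursor 2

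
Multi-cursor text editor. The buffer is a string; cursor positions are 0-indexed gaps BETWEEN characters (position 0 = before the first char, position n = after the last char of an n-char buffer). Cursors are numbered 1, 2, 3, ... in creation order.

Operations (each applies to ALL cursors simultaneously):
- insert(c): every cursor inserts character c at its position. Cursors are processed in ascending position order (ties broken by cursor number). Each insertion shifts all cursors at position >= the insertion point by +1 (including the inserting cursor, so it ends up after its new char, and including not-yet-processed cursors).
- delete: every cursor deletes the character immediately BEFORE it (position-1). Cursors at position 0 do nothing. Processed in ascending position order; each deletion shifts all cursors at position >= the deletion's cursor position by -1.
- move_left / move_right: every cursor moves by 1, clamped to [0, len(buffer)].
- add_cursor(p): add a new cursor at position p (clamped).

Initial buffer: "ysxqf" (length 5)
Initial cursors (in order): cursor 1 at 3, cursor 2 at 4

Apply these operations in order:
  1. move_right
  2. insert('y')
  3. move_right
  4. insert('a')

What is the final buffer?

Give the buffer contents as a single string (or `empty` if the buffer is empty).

Answer: ysxqyfaya

Derivation:
After op 1 (move_right): buffer="ysxqf" (len 5), cursors c1@4 c2@5, authorship .....
After op 2 (insert('y')): buffer="ysxqyfy" (len 7), cursors c1@5 c2@7, authorship ....1.2
After op 3 (move_right): buffer="ysxqyfy" (len 7), cursors c1@6 c2@7, authorship ....1.2
After op 4 (insert('a')): buffer="ysxqyfaya" (len 9), cursors c1@7 c2@9, authorship ....1.122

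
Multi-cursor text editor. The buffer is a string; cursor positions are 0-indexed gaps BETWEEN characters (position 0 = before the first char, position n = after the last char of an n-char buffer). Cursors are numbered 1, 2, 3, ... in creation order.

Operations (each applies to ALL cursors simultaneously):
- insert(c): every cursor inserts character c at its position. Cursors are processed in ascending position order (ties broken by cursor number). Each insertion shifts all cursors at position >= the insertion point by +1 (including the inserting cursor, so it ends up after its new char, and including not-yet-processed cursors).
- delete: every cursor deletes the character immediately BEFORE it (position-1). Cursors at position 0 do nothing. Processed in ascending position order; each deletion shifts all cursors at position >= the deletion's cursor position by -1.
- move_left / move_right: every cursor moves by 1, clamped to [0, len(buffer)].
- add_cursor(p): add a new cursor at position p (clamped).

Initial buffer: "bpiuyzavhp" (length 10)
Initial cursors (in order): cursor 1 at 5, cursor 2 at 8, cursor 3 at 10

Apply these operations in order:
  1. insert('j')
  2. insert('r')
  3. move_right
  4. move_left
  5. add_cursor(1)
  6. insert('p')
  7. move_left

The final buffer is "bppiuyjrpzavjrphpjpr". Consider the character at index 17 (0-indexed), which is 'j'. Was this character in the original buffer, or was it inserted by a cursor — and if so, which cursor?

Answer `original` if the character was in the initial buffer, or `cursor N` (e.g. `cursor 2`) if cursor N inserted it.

Answer: cursor 3

Derivation:
After op 1 (insert('j')): buffer="bpiuyjzavjhpj" (len 13), cursors c1@6 c2@10 c3@13, authorship .....1...2..3
After op 2 (insert('r')): buffer="bpiuyjrzavjrhpjr" (len 16), cursors c1@7 c2@12 c3@16, authorship .....11...22..33
After op 3 (move_right): buffer="bpiuyjrzavjrhpjr" (len 16), cursors c1@8 c2@13 c3@16, authorship .....11...22..33
After op 4 (move_left): buffer="bpiuyjrzavjrhpjr" (len 16), cursors c1@7 c2@12 c3@15, authorship .....11...22..33
After op 5 (add_cursor(1)): buffer="bpiuyjrzavjrhpjr" (len 16), cursors c4@1 c1@7 c2@12 c3@15, authorship .....11...22..33
After op 6 (insert('p')): buffer="bppiuyjrpzavjrphpjpr" (len 20), cursors c4@2 c1@9 c2@15 c3@19, authorship .4....111...222..333
After op 7 (move_left): buffer="bppiuyjrpzavjrphpjpr" (len 20), cursors c4@1 c1@8 c2@14 c3@18, authorship .4....111...222..333
Authorship (.=original, N=cursor N): . 4 . . . . 1 1 1 . . . 2 2 2 . . 3 3 3
Index 17: author = 3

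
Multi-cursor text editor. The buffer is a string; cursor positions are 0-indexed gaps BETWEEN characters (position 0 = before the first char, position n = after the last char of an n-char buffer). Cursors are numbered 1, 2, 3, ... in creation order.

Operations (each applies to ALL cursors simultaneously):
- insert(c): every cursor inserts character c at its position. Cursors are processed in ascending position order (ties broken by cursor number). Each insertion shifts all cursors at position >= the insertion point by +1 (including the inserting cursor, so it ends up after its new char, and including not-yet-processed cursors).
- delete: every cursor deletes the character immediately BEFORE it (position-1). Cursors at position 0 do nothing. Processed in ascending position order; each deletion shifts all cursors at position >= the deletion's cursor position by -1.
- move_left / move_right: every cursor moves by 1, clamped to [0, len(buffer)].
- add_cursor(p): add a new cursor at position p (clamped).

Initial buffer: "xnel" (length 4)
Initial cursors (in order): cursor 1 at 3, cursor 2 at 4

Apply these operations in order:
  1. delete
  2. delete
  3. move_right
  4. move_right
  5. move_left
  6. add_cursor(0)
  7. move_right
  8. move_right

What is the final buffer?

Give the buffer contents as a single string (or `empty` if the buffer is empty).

Answer: empty

Derivation:
After op 1 (delete): buffer="xn" (len 2), cursors c1@2 c2@2, authorship ..
After op 2 (delete): buffer="" (len 0), cursors c1@0 c2@0, authorship 
After op 3 (move_right): buffer="" (len 0), cursors c1@0 c2@0, authorship 
After op 4 (move_right): buffer="" (len 0), cursors c1@0 c2@0, authorship 
After op 5 (move_left): buffer="" (len 0), cursors c1@0 c2@0, authorship 
After op 6 (add_cursor(0)): buffer="" (len 0), cursors c1@0 c2@0 c3@0, authorship 
After op 7 (move_right): buffer="" (len 0), cursors c1@0 c2@0 c3@0, authorship 
After op 8 (move_right): buffer="" (len 0), cursors c1@0 c2@0 c3@0, authorship 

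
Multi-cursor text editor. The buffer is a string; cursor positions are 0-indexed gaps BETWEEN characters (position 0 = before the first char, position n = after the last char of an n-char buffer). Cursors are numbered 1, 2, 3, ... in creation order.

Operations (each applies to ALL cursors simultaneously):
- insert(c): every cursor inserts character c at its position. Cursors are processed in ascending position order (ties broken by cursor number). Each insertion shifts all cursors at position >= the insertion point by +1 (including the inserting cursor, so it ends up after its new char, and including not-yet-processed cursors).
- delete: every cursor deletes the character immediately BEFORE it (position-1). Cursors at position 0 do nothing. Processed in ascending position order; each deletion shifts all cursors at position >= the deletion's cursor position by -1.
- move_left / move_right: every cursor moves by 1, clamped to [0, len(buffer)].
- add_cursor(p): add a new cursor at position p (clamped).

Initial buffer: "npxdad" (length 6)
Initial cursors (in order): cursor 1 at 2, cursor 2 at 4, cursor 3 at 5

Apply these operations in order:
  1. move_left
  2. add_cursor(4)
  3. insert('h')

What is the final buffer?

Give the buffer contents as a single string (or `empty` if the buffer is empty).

After op 1 (move_left): buffer="npxdad" (len 6), cursors c1@1 c2@3 c3@4, authorship ......
After op 2 (add_cursor(4)): buffer="npxdad" (len 6), cursors c1@1 c2@3 c3@4 c4@4, authorship ......
After op 3 (insert('h')): buffer="nhpxhdhhad" (len 10), cursors c1@2 c2@5 c3@8 c4@8, authorship .1..2.34..

Answer: nhpxhdhhad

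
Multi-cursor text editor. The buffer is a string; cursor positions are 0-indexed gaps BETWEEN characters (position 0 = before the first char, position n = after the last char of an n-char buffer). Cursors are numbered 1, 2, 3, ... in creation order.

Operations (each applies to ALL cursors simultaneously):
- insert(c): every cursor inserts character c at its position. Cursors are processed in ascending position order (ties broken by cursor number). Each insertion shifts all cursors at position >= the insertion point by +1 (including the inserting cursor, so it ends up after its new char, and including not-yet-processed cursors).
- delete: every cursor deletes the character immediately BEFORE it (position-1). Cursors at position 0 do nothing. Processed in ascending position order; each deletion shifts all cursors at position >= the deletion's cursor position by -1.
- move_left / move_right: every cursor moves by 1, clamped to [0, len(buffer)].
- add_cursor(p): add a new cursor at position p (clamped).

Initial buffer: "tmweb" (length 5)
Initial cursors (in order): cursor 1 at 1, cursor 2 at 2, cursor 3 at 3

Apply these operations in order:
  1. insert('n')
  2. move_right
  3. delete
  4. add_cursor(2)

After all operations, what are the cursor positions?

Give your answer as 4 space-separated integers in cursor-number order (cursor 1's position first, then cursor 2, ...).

Answer: 2 3 4 2

Derivation:
After op 1 (insert('n')): buffer="tnmnwneb" (len 8), cursors c1@2 c2@4 c3@6, authorship .1.2.3..
After op 2 (move_right): buffer="tnmnwneb" (len 8), cursors c1@3 c2@5 c3@7, authorship .1.2.3..
After op 3 (delete): buffer="tnnnb" (len 5), cursors c1@2 c2@3 c3@4, authorship .123.
After op 4 (add_cursor(2)): buffer="tnnnb" (len 5), cursors c1@2 c4@2 c2@3 c3@4, authorship .123.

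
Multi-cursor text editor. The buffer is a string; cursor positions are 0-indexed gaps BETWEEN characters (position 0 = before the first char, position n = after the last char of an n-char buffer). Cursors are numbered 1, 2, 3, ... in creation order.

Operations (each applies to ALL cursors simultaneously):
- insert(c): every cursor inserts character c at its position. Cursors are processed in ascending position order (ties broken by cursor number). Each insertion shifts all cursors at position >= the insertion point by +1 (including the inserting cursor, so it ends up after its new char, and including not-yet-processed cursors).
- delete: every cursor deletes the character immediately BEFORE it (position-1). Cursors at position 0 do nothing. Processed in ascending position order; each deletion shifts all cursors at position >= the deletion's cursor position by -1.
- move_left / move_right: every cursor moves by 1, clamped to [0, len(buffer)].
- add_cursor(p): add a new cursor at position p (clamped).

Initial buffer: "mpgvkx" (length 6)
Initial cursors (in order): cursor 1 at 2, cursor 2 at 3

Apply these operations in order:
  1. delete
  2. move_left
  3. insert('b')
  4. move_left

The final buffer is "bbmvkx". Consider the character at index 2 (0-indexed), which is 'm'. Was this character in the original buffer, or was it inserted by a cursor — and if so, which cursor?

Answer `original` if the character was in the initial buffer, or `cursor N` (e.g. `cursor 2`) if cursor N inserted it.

Answer: original

Derivation:
After op 1 (delete): buffer="mvkx" (len 4), cursors c1@1 c2@1, authorship ....
After op 2 (move_left): buffer="mvkx" (len 4), cursors c1@0 c2@0, authorship ....
After op 3 (insert('b')): buffer="bbmvkx" (len 6), cursors c1@2 c2@2, authorship 12....
After op 4 (move_left): buffer="bbmvkx" (len 6), cursors c1@1 c2@1, authorship 12....
Authorship (.=original, N=cursor N): 1 2 . . . .
Index 2: author = original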